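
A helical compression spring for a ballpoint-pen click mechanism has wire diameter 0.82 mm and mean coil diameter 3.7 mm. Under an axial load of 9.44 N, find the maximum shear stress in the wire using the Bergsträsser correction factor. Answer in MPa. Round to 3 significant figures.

Spring index C = D/d = 3.7/0.82 = 4.5122
K_B = (4C+2)/(4C−3) = 20.049/15.049 = 1.3323
τ₀ = 8FD/(πd³) = 8·9.44·3.7/(π·0.82³) = 279.424/1.7322 = 161.31 MPa
τ_max = K·τ₀ = 1.3323 × 161.31 = 214.91 MPa

215 MPa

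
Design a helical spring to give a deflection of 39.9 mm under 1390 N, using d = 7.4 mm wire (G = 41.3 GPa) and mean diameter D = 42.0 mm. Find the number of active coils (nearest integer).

6

Required rate k = F/δ = 1390/39.9 = 34.837 N/mm
N_a = Gd⁴/(8D³k) = (41.3×10³ × 7.4⁴)/(8 × 42.0³ × 34.837)
    = 1.23845e+08 / 2.06481e+07 = 5.998 → 6 coils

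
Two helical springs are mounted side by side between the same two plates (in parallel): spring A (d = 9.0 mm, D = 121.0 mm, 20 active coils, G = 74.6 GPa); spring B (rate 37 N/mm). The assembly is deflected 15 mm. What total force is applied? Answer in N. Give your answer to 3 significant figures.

581 N

k_A = Gd⁴/(8D³N_a) = (74.6×10³)(9.0⁴)/(8·121.0³·20) = 1.7268 N/mm
Parallel: k_eq = 1.7268 + 37 = 38.727 N/mm
F = k_eq·δ = 38.727·15 = 580.9 N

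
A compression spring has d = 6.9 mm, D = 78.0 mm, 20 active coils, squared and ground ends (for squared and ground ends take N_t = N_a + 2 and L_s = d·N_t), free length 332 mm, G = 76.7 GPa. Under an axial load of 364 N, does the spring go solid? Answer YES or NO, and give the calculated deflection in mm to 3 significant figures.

NO, δ = 159 mm

k = Gd⁴/(8D³N_a) = (76.7×10³)(6.9⁴)/(8·78.0³·20) = 2.2897 N/mm
N_t = 22; L_s = 6.9·22 = 151.8 mm; δ_solid = L₀ − L_s = 332 − 151.8 = 180.2 mm
δ = F/k = 364/2.2897 = 158.97 mm
δ < δ_solid → spring does not go solid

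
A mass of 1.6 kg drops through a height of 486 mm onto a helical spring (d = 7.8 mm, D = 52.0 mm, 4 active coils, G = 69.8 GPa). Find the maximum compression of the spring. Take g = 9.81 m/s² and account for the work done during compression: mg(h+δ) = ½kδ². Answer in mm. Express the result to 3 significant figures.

k = Gd⁴/(8D³N_a) = (69.8×10³)(7.8⁴)/(8·52.0³·4) = 57.421 N/mm
W = mg = 1.6 × 9.81 = 15.696 N
½kδ² − Wδ − Wh = 0 → δ = (W + √(W² + 2kWh))/k
δ = (15.696 + √(246.36 + 876050))/57.421 = (15.696 + 936.11)/57.421 = 16.576 mm

16.6 mm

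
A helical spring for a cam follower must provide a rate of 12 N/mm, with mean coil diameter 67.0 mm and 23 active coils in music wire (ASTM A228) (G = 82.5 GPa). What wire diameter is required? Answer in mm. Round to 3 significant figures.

9.47 mm

d = (8D³N_a·k / G)^(1/4) = (8·67.0³·23·12 / (82.5×10³))^0.25
  = (8049.5)^0.25 = 9.4720 mm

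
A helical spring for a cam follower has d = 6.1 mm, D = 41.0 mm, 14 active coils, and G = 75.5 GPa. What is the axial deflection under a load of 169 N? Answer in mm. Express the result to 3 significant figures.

k = Gd⁴/(8D³N_a) = (75.5×10³)(6.1⁴)/(8·41.0³·14) = 13.542 N/mm
δ = F/k = 169 / 13.542 = 12.479 mm

12.5 mm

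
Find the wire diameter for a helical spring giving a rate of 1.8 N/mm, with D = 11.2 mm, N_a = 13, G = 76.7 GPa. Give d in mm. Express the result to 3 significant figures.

1.36 mm

d = (8D³N_a·k / G)^(1/4) = (8·11.2³·13·1.8 / (76.7×10³))^0.25
  = (3.429)^0.25 = 1.3608 mm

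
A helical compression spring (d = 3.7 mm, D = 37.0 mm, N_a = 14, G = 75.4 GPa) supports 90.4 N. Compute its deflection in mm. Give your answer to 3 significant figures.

36.3 mm

k = Gd⁴/(8D³N_a) = (75.4×10³)(3.7⁴)/(8·37.0³·14) = 2.4909 N/mm
δ = F/k = 90.4 / 2.4909 = 36.292 mm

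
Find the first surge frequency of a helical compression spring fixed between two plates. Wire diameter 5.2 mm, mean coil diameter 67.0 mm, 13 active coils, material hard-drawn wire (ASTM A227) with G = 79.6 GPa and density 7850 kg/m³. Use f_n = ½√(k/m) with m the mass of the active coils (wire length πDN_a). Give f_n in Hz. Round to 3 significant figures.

31.9 Hz

k = Gd⁴/(8D³N_a) = (79.6×10³)(5.2⁴)/(8·67.0³·13) = 1.8607 N/mm = 1860.7 N/m
Wire length L = πDN_a = π·67.0·13 = 2736.3 mm
m = ρ·(πd²/4)·L = 7850 × 21.237×10⁻⁶ m² × 2.7363 m = 0.45618 kg
f_n = ½√(k/m) = 0.5·√(1860.7/0.45618) = 0.5·√(4078.8) = 31.933 Hz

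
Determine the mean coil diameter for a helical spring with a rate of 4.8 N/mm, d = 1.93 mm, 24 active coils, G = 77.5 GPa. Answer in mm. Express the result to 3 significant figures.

D = (Gd⁴/(8N_a·k))^(1/3) = (77.5×10³·1.93⁴/(8·24·4.8))^(1/3)
  = (1166.78)^(1/3) = 10.5276 mm

10.5 mm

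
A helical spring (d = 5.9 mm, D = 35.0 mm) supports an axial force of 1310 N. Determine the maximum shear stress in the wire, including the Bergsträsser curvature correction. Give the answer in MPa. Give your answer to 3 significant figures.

706 MPa

Spring index C = D/d = 35.0/5.9 = 5.9322
K_B = (4C+2)/(4C−3) = 25.729/20.729 = 1.2412
τ₀ = 8FD/(πd³) = 8·1310·35.0/(π·5.9³) = 366800/645.22 = 568.49 MPa
τ_max = K·τ₀ = 1.2412 × 568.49 = 705.62 MPa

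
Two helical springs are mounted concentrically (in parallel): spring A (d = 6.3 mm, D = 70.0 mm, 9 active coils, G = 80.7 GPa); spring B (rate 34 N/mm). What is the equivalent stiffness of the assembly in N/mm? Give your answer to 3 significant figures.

39.1 N/mm

k_A = Gd⁴/(8D³N_a) = (80.7×10³)(6.3⁴)/(8·70.0³·9) = 5.1477 N/mm
Parallel: k_eq = 5.1477 + 34 = 39.148 N/mm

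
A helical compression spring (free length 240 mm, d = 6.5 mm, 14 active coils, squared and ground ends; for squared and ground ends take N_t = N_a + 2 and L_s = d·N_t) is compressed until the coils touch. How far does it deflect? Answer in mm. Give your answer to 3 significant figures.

136 mm

N_t = 16; L_s = 6.5·16 = 104 mm
δ_solid = L₀ − L_s = 240 − 104 = 136 mm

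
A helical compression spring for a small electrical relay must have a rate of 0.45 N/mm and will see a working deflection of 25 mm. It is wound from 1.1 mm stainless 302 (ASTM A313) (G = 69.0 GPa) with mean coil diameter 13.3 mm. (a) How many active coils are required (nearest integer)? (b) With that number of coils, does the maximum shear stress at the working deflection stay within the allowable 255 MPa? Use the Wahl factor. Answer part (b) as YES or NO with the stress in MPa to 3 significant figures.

N_a = Gd⁴/(8D³k) = (69.0×10³)(1.1⁴)/(8·13.3³·0.45) = 11.93 → N_a = 12
Actual rate k = Gd⁴/(8D³·12) = 0.44729 N/mm
Working load F = kδ = 0.44729·25 = 11.182 N
C = 13.3/1.1 = 12.0909; K_W = (4C−1)/(4C−4)+0.615/C = 1.1185
τ_max = K_W·8FD/(πd³) = 1.1185·284.54 = 318.26 MPa
τ_max > 255 MPa → exceeds allowable

(a) 12 coils; (b) NO, τ_max = 318 MPa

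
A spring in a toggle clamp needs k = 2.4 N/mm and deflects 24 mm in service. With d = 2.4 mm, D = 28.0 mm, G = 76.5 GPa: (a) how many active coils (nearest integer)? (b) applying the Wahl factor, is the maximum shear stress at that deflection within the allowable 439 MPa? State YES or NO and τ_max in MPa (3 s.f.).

(a) 6 coils; (b) YES, τ_max = 335 MPa

N_a = Gd⁴/(8D³k) = (76.5×10³)(2.4⁴)/(8·28.0³·2.4) = 6.022 → N_a = 6
Actual rate k = Gd⁴/(8D³·6) = 2.4087 N/mm
Working load F = kδ = 2.4087·24 = 57.81 N
C = 28.0/2.4 = 11.6667; K_W = (4C−1)/(4C−4)+0.615/C = 1.1230
τ_max = K_W·8FD/(πd³) = 1.1230·298.17 = 334.86 MPa
τ_max ≤ 439 MPa → acceptable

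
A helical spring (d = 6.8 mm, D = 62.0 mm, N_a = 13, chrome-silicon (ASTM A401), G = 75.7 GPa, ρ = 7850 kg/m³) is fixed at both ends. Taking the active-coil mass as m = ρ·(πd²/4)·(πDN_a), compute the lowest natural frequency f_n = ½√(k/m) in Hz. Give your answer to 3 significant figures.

k = Gd⁴/(8D³N_a) = (75.7×10³)(6.8⁴)/(8·62.0³·13) = 6.5301 N/mm = 6530.1 N/m
Wire length L = πDN_a = π·62.0·13 = 2532.1 mm
m = ρ·(πd²/4)·L = 7850 × 36.317×10⁻⁶ m² × 2.5321 m = 0.72188 kg
f_n = ½√(k/m) = 0.5·√(6530.1/0.72188) = 0.5·√(9046.1) = 47.555 Hz

47.6 Hz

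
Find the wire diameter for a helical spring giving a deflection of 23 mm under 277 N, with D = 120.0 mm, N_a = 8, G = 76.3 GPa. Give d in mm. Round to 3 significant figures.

Required rate k = F/δ = 277/23 = 12.043 N/mm
d = (8D³N_a·k / G)^(1/4) = (8·120.0³·8·12.043 / (76.3×10³))^0.25
  = (17456)^0.25 = 11.4944 mm

11.5 mm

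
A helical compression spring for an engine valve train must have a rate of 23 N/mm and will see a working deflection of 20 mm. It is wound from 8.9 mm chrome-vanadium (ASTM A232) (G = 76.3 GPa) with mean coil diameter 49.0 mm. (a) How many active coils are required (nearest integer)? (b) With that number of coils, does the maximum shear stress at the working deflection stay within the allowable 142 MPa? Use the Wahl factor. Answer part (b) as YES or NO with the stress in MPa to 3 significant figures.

(a) 22 coils; (b) YES, τ_max = 105 MPa

N_a = Gd⁴/(8D³k) = (76.3×10³)(8.9⁴)/(8·49.0³·23) = 22.11 → N_a = 22
Actual rate k = Gd⁴/(8D³·22) = 23.12 N/mm
Working load F = kδ = 23.12·20 = 462.4 N
C = 49.0/8.9 = 5.5056; K_W = (4C−1)/(4C−4)+0.615/C = 1.2782
τ_max = K_W·8FD/(πd³) = 1.2782·81.843 = 104.61 MPa
τ_max ≤ 142 MPa → acceptable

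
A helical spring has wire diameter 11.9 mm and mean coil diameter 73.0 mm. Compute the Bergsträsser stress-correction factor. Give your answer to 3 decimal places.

1.232

C = D/d = 73.0/11.9 = 6.1345
K_B = (4C+2)/(4C−3) = 26.538/21.538 = 1.2321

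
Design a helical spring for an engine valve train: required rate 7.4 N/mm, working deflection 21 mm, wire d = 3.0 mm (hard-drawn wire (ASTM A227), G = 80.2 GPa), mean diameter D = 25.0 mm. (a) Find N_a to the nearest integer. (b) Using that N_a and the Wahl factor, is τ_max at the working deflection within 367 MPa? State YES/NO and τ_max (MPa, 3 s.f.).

(a) 7 coils; (b) NO, τ_max = 432 MPa

N_a = Gd⁴/(8D³k) = (80.2×10³)(3.0⁴)/(8·25.0³·7.4) = 7.023 → N_a = 7
Actual rate k = Gd⁴/(8D³·7) = 7.4242 N/mm
Working load F = kδ = 7.4242·21 = 155.91 N
C = 25.0/3.0 = 8.3333; K_W = (4C−1)/(4C−4)+0.615/C = 1.1761
τ_max = K_W·8FD/(πd³) = 1.1761·367.61 = 432.34 MPa
τ_max > 367 MPa → exceeds allowable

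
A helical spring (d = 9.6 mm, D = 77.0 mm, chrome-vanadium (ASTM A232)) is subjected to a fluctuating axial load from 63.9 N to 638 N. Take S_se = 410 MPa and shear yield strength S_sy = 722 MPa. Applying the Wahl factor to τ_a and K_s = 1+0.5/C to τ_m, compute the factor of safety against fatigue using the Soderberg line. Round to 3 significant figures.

3.35

C = D/d = 77.0/9.6 = 8.0208; K_W = (4C−1)/(4C−4)+0.615/C = 1.1835; K_s = 1+0.5/C = 1.0623
F_a = (F_max−F_min)/2 = 287.05 N; F_m = (F_max+F_min)/2 = 350.95 N
τ_a = K_W·8F_aD/(πd³) = 1.1835 × 63.617 = 75.291 MPa
τ_m = K_s·8F_mD/(πd³) = 1.0623 × 77.779 = 82.628 MPa
Soderberg: 1/n_f = τ_a/S_se + τ_m/S_sy = 75.291/410 + 82.628/722 = 0.18364 + 0.11444 = 0.29808
n_f = 1/0.29808 = 3.355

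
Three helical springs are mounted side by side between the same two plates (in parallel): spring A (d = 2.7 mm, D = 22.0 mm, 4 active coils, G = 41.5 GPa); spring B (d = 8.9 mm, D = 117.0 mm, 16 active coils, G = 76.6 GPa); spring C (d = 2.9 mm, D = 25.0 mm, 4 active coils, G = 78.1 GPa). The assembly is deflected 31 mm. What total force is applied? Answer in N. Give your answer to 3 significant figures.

616 N

k_A = Gd⁴/(8D³N_a) = (41.5×10³)(2.7⁴)/(8·22.0³·4) = 6.4727 N/mm
k_B = Gd⁴/(8D³N_a) = (76.6×10³)(8.9⁴)/(8·117.0³·16) = 2.3443 N/mm
k_C = Gd⁴/(8D³N_a) = (78.1×10³)(2.9⁴)/(8·25.0³·4) = 11.048 N/mm
Parallel: k_eq = 6.4727 + 2.3443 + 11.048 = 19.865 N/mm
F = k_eq·δ = 19.865·31 = 615.81 N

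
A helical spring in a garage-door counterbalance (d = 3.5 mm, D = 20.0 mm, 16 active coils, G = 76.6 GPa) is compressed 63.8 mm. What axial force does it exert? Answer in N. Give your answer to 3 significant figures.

k = Gd⁴/(8D³N_a) = (76.6×10³)(3.5⁴)/(8·20.0³·16) = 11.225 N/mm
F = k·δ = 11.225 × 63.8 = 716.18 N

716 N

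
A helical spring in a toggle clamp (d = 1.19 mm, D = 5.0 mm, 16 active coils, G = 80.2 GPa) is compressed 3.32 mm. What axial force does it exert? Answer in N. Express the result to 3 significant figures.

k = Gd⁴/(8D³N_a) = (80.2×10³)(1.19⁴)/(8·5.0³·16) = 10.052 N/mm
F = k·δ = 10.052 × 3.32 = 33.372 N

33.4 N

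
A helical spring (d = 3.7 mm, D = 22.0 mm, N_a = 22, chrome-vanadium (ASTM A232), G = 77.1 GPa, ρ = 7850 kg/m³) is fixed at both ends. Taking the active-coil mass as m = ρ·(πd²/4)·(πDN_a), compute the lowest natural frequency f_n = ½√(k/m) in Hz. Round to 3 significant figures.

k = Gd⁴/(8D³N_a) = (77.1×10³)(3.7⁴)/(8·22.0³·22) = 7.7105 N/mm = 7710.5 N/m
Wire length L = πDN_a = π·22.0·22 = 1520.5 mm
m = ρ·(πd²/4)·L = 7850 × 10.752×10⁻⁶ m² × 1.5205 m = 0.12834 kg
f_n = ½√(k/m) = 0.5·√(7710.5/0.12834) = 0.5·√(60079) = 122.56 Hz

123 Hz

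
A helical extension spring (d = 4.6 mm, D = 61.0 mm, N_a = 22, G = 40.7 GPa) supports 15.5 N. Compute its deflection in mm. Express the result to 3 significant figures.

k = Gd⁴/(8D³N_a) = (40.7×10³)(4.6⁴)/(8·61.0³·22) = 0.45617 N/mm
δ = F/k = 15.5 / 0.45617 = 33.979 mm

34.0 mm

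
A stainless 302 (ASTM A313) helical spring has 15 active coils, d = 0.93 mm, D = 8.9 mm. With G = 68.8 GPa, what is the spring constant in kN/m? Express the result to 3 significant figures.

0.608 kN/m

k = Gd⁴/(8D³N_a) = (68.8×10³ × 0.93⁴) / (8 × 8.9³ × 15)
  = 51466 / 84596.3 = 0.60837 N/mm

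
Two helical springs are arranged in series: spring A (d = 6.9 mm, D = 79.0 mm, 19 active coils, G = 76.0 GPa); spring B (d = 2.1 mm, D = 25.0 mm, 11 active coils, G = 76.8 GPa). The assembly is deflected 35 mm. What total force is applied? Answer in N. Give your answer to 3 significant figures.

k_A = Gd⁴/(8D³N_a) = (76.0×10³)(6.9⁴)/(8·79.0³·19) = 2.2987 N/mm
k_B = Gd⁴/(8D³N_a) = (76.8×10³)(2.1⁴)/(8·25.0³·11) = 1.0863 N/mm
Series: 1/k_eq = 1/2.2987 + 1/1.0863 = 1.3556; k_eq = 0.73767 N/mm
F = k_eq·δ = 0.73767·35 = 25.819 N

25.8 N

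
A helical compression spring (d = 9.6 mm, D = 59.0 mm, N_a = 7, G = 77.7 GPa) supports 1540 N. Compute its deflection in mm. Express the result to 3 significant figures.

k = Gd⁴/(8D³N_a) = (77.7×10³)(9.6⁴)/(8·59.0³·7) = 57.38 N/mm
δ = F/k = 1540 / 57.38 = 26.839 mm

26.8 mm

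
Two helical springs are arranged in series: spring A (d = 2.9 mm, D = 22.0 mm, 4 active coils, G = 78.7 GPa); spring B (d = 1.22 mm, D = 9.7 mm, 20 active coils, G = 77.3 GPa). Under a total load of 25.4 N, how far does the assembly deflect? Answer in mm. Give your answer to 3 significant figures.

k_A = Gd⁴/(8D³N_a) = (78.7×10³)(2.9⁴)/(8·22.0³·4) = 16.336 N/mm
k_B = Gd⁴/(8D³N_a) = (77.3×10³)(1.22⁴)/(8·9.7³·20) = 1.1727 N/mm
Series: 1/k_eq = 1/16.336 + 1/1.1727 = 0.91395; k_eq = 1.0941 N/mm
δ = F/k_eq = 25.4/1.0941 = 23.214 mm

23.2 mm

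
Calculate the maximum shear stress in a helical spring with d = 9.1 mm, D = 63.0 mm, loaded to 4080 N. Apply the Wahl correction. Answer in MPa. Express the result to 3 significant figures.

1060 MPa

Spring index C = D/d = 63.0/9.1 = 6.9231
K_W = (4C−1)/(4C−4) + 0.615/C = 26.692/23.692 + 0.0888 = 1.2155
τ₀ = 8FD/(πd³) = 8·4080·63.0/(π·9.1³) = 2.05632e+06/2367.4 = 868.59 MPa
τ_max = K·τ₀ = 1.2155 × 868.59 = 1055.7 MPa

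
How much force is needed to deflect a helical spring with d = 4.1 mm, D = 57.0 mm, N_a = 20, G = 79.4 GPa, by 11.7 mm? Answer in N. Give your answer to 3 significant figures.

k = Gd⁴/(8D³N_a) = (79.4×10³)(4.1⁴)/(8·57.0³·20) = 0.7572 N/mm
F = k·δ = 0.7572 × 11.7 = 8.8593 N

8.86 N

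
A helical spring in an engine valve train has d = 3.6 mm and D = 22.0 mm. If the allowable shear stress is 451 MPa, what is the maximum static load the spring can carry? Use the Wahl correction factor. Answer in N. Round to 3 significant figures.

C = D/d = 22.0/3.6 = 6.1111
K_W = (4C−1)/(4C−4) + 0.615/C = 23.444/20.444 + 0.1006 = 1.2474
τ_max = K·8FD/(πd³) → F_max = τ_allow·πd³/(8DK)
F_max = 451·π·3.6³/(8·22.0·1.2474) = 66105/219.54 = 301.11 N

301 N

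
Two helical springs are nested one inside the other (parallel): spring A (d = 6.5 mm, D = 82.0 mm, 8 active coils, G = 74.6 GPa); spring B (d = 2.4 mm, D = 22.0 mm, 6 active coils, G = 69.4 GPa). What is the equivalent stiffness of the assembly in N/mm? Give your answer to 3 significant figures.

8.28 N/mm

k_A = Gd⁴/(8D³N_a) = (74.6×10³)(6.5⁴)/(8·82.0³·8) = 3.7737 N/mm
k_B = Gd⁴/(8D³N_a) = (69.4×10³)(2.4⁴)/(8·22.0³·6) = 4.505 N/mm
Parallel: k_eq = 3.7737 + 4.505 = 8.2787 N/mm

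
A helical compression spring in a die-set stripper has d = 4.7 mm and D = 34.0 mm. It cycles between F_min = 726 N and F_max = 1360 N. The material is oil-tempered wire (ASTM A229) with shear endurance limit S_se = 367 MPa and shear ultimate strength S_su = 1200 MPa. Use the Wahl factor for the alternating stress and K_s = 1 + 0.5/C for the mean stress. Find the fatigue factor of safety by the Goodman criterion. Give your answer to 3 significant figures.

C = D/d = 34.0/4.7 = 7.2340; K_W = (4C−1)/(4C−4)+0.615/C = 1.2053; K_s = 1+0.5/C = 1.0691
F_a = (F_max−F_min)/2 = 317 N; F_m = (F_max+F_min)/2 = 1043 N
τ_a = K_W·8F_aD/(πd³) = 1.2053 × 264.35 = 318.63 MPa
τ_m = K_s·8F_mD/(πd³) = 1.0691 × 869.78 = 929.9 MPa
Goodman: 1/n_f = τ_a/S_se + τ_m/S_su = 318.63/367 + 929.9/1200 = 0.86820 + 0.77491 = 1.6431
n_f = 1/1.6431 = 0.6086

0.609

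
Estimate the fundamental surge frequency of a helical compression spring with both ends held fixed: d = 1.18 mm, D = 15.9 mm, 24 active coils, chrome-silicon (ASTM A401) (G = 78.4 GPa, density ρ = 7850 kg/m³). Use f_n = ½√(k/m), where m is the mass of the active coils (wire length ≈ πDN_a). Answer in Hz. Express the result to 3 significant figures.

k = Gd⁴/(8D³N_a) = (78.4×10³)(1.18⁴)/(8·15.9³·24) = 0.19695 N/mm = 196.95 N/m
Wire length L = πDN_a = π·15.9·24 = 1198.8 mm
m = ρ·(πd²/4)·L = 7850 × 1.0936×10⁻⁶ m² × 1.1988 m = 0.010292 kg
f_n = ½√(k/m) = 0.5·√(196.95/0.010292) = 0.5·√(19137) = 69.168 Hz

69.2 Hz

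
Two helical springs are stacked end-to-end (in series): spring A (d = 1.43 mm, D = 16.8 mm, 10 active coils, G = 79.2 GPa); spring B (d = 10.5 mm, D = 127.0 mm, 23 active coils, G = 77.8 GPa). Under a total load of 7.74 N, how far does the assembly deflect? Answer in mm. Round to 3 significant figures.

12.0 mm

k_A = Gd⁴/(8D³N_a) = (79.2×10³)(1.43⁴)/(8·16.8³·10) = 0.87307 N/mm
k_B = Gd⁴/(8D³N_a) = (77.8×10³)(10.5⁴)/(8·127.0³·23) = 2.509 N/mm
Series: 1/k_eq = 1/0.87307 + 1/2.509 = 1.5439; k_eq = 0.6477 N/mm
δ = F/k_eq = 7.74/0.6477 = 11.95 mm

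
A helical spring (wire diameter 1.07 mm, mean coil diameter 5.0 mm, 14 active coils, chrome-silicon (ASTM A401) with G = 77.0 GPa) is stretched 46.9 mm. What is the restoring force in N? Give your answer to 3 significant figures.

338 N

k = Gd⁴/(8D³N_a) = (77.0×10³)(1.07⁴)/(8·5.0³·14) = 7.2094 N/mm
F = k·δ = 7.2094 × 46.9 = 338.12 N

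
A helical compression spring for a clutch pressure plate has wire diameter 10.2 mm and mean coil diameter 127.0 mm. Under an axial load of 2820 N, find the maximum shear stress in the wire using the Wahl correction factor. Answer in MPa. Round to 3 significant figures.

958 MPa

Spring index C = D/d = 127.0/10.2 = 12.4510
K_W = (4C−1)/(4C−4) + 0.615/C = 48.804/45.804 + 0.0494 = 1.1149
τ₀ = 8FD/(πd³) = 8·2820·127.0/(π·10.2³) = 2.86512e+06/3333.9 = 859.39 MPa
τ_max = K·τ₀ = 1.1149 × 859.39 = 958.13 MPa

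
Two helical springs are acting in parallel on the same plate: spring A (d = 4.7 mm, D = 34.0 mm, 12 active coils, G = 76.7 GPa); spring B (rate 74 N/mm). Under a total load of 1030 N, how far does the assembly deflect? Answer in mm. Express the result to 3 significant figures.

12.3 mm

k_A = Gd⁴/(8D³N_a) = (76.7×10³)(4.7⁴)/(8·34.0³·12) = 9.9192 N/mm
Parallel: k_eq = 9.9192 + 74 = 83.919 N/mm
δ = F/k_eq = 1030/83.919 = 12.274 mm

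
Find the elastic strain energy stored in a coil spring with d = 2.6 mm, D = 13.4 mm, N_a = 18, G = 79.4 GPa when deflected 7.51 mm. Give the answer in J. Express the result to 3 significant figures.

0.295 J

k = Gd⁴/(8D³N_a) = (79.4×10³)(2.6⁴)/(8·13.4³·18) = 10.472 N/mm
U = ½kδ² = 0.5 × 10.472 × 7.51² = 295.32 N·mm = 0.29532 J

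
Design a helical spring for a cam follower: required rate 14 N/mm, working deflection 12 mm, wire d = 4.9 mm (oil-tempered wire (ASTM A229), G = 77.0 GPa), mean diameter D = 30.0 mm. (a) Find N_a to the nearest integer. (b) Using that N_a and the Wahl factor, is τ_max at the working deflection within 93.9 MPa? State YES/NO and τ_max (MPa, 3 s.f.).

(a) 15 coils; (b) NO, τ_max = 133 MPa

N_a = Gd⁴/(8D³k) = (77.0×10³)(4.9⁴)/(8·30.0³·14) = 14.68 → N_a = 15
Actual rate k = Gd⁴/(8D³·15) = 13.7 N/mm
Working load F = kδ = 13.7·12 = 164.4 N
C = 30.0/4.9 = 6.1224; K_W = (4C−1)/(4C−4)+0.615/C = 1.2469
τ_max = K_W·8FD/(πd³) = 1.2469·106.75 = 133.11 MPa
τ_max > 93.9 MPa → exceeds allowable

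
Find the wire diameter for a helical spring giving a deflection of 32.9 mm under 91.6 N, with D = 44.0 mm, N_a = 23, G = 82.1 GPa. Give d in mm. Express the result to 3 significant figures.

Required rate k = F/δ = 91.6/32.9 = 2.7842 N/mm
d = (8D³N_a·k / G)^(1/4) = (8·44.0³·23·2.7842 / (82.1×10³))^0.25
  = (531.54)^0.25 = 4.8016 mm

4.80 mm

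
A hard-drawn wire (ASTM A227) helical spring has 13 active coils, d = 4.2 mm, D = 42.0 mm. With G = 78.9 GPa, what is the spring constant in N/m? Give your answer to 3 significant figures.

k = Gd⁴/(8D³N_a) = (78.9×10³ × 4.2⁴) / (8 × 42.0³ × 13)
  = 2.45513e+07 / 7.70515e+06 = 3.1863 N/mm = 3186.3 N/m

3190 N/m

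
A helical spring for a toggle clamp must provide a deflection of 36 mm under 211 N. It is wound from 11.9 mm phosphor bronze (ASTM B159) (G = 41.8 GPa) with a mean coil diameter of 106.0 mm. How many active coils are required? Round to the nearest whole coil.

15

Required rate k = F/δ = 211/36 = 5.8611 N/mm
N_a = Gd⁴/(8D³k) = (41.8×10³ × 11.9⁴)/(8 × 106.0³ × 5.8611)
    = 8.38232e+08 / 5.58454e+07 = 15.01 → 15 coils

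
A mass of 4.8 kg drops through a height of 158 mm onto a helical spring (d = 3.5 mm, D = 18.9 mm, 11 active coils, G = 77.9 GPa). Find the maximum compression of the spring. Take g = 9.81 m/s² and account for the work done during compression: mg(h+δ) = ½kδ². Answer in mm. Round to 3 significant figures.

k = Gd⁴/(8D³N_a) = (77.9×10³)(3.5⁴)/(8·18.9³·11) = 19.676 N/mm
W = mg = 4.8 × 9.81 = 47.088 N
½kδ² − Wδ − Wh = 0 → δ = (W + √(W² + 2kWh))/k
δ = (47.088 + √(2217.3 + 292778))/19.676 = (47.088 + 543.13)/19.676 = 29.997 mm

30.0 mm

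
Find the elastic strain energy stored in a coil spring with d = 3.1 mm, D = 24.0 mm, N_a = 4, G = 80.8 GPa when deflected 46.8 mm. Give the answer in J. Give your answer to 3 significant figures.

k = Gd⁴/(8D³N_a) = (80.8×10³)(3.1⁴)/(8·24.0³·4) = 16.868 N/mm
U = ½kδ² = 0.5 × 16.868 × 46.8² = 18473 N·mm = 18.473 J

18.5 J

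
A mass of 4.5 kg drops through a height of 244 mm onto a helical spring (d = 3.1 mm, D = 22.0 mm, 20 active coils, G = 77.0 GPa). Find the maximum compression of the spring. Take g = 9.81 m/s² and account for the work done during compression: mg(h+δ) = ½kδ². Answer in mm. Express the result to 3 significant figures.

k = Gd⁴/(8D³N_a) = (77.0×10³)(3.1⁴)/(8·22.0³·20) = 4.174 N/mm
W = mg = 4.5 × 9.81 = 44.145 N
½kδ² − Wδ − Wh = 0 → δ = (W + √(W² + 2kWh))/k
δ = (44.145 + √(1948.8 + 89918.9))/4.174 = (44.145 + 303.1)/4.174 = 83.192 mm

83.2 mm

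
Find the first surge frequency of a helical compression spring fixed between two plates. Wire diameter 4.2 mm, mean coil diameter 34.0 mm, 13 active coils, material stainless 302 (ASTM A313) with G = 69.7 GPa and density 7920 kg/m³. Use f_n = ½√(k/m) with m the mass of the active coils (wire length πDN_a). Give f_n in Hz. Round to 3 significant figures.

93.3 Hz

k = Gd⁴/(8D³N_a) = (69.7×10³)(4.2⁴)/(8·34.0³·13) = 5.3059 N/mm = 5305.9 N/m
Wire length L = πDN_a = π·34.0·13 = 1388.6 mm
m = ρ·(πd²/4)·L = 7920 × 13.854×10⁻⁶ m² × 1.3886 m = 0.15237 kg
f_n = ½√(k/m) = 0.5·√(5305.9/0.15237) = 0.5·√(34824) = 93.305 Hz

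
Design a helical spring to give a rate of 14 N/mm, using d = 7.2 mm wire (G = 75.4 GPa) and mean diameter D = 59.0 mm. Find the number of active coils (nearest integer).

N_a = Gd⁴/(8D³k) = (75.4×10³ × 7.2⁴)/(8 × 59.0³ × 14)
    = 2.02629e+08 / 2.30024e+07 = 8.809 → 9 coils

9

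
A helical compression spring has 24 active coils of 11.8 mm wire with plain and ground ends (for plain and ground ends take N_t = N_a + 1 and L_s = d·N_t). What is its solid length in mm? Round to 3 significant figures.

plain and ground ends: N_t = N_a + 1 = 24 + 1 = 25
L_s = d·N_t = 11.8 × 25 = 295 mm

295 mm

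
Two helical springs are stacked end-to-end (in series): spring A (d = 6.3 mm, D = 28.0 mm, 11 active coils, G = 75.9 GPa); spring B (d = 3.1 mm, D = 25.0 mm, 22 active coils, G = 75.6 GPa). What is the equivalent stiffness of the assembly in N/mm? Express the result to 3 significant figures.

2.44 N/mm

k_A = Gd⁴/(8D³N_a) = (75.9×10³)(6.3⁴)/(8·28.0³·11) = 61.894 N/mm
k_B = Gd⁴/(8D³N_a) = (75.6×10³)(3.1⁴)/(8·25.0³·22) = 2.5388 N/mm
Series: 1/k_eq = 1/61.894 + 1/2.5388 = 0.41004; k_eq = 2.4388 N/mm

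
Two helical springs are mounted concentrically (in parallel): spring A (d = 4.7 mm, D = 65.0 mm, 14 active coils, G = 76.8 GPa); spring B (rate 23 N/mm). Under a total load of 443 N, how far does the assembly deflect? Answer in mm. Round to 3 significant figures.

k_A = Gd⁴/(8D³N_a) = (76.8×10³)(4.7⁴)/(8·65.0³·14) = 1.2184 N/mm
Parallel: k_eq = 1.2184 + 23 = 24.218 N/mm
δ = F/k_eq = 443/24.218 = 18.292 mm

18.3 mm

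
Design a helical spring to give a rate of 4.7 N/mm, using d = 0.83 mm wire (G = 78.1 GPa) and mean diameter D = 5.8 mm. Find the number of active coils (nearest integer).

N_a = Gd⁴/(8D³k) = (78.1×10³ × 0.83⁴)/(8 × 5.8³ × 4.7)
    = 37064.9 / 7336.21 = 5.052 → 5 coils

5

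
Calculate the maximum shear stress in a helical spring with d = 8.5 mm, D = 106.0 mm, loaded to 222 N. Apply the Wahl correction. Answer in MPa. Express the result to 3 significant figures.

Spring index C = D/d = 106.0/8.5 = 12.4706
K_W = (4C−1)/(4C−4) + 0.615/C = 48.882/45.882 + 0.0493 = 1.1147
τ₀ = 8FD/(πd³) = 8·222·106.0/(π·8.5³) = 188256/1929.3 = 97.576 MPa
τ_max = K·τ₀ = 1.1147 × 97.576 = 108.77 MPa

109 MPa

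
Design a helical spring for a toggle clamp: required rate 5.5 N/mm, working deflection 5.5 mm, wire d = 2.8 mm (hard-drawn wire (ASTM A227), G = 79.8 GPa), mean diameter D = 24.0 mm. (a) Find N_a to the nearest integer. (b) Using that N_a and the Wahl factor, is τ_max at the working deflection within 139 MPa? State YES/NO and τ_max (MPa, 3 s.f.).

N_a = Gd⁴/(8D³k) = (79.8×10³)(2.8⁴)/(8·24.0³·5.5) = 8.064 → N_a = 8
Actual rate k = Gd⁴/(8D³·8) = 5.544 N/mm
Working load F = kδ = 5.544·5.5 = 30.492 N
C = 24.0/2.8 = 8.5714; K_W = (4C−1)/(4C−4)+0.615/C = 1.1708
τ_max = K_W·8FD/(πd³) = 1.1708·84.891 = 99.391 MPa
τ_max ≤ 139 MPa → acceptable

(a) 8 coils; (b) YES, τ_max = 99.4 MPa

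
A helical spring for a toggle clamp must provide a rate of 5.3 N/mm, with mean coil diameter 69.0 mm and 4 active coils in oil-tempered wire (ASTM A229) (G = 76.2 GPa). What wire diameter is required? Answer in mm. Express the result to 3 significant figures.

5.20 mm

d = (8D³N_a·k / G)^(1/4) = (8·69.0³·4·5.3 / (76.2×10³))^0.25
  = (731.17)^0.25 = 5.2000 mm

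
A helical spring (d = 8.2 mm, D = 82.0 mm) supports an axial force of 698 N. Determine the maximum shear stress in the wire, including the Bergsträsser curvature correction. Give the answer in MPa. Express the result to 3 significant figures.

Spring index C = D/d = 82.0/8.2 = 10.0000
K_B = (4C+2)/(4C−3) = 42.000/37.000 = 1.1351
τ₀ = 8FD/(πd³) = 8·698·82.0/(π·8.2³) = 457888/1732.2 = 264.34 MPa
τ_max = K·τ₀ = 1.1351 × 264.34 = 300.07 MPa

300 MPa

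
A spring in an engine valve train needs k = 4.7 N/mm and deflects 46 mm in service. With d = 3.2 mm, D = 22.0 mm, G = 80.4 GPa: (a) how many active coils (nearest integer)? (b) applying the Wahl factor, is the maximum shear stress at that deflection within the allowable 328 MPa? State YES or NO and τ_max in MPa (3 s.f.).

N_a = Gd⁴/(8D³k) = (80.4×10³)(3.2⁴)/(8·22.0³·4.7) = 21.06 → N_a = 21
Actual rate k = Gd⁴/(8D³·21) = 4.7128 N/mm
Working load F = kδ = 4.7128·46 = 216.79 N
C = 22.0/3.2 = 6.8750; K_W = (4C−1)/(4C−4)+0.615/C = 1.2171
τ_max = K_W·8FD/(πd³) = 1.2171·370.64 = 451.11 MPa
τ_max > 328 MPa → exceeds allowable

(a) 21 coils; (b) NO, τ_max = 451 MPa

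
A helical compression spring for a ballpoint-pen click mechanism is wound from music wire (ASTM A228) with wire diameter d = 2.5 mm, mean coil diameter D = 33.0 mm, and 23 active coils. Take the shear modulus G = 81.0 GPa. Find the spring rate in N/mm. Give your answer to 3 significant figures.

0.479 N/mm

k = Gd⁴/(8D³N_a) = (81.0×10³ × 2.5⁴) / (8 × 33.0³ × 23)
  = 3.16406e+06 / 6.61241e+06 = 0.4785 N/mm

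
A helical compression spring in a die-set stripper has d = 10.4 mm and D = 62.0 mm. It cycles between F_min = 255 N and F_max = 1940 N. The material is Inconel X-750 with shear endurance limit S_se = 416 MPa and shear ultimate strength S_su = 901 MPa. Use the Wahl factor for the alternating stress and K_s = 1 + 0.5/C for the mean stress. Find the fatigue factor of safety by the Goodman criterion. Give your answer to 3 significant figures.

C = D/d = 62.0/10.4 = 5.9615; K_W = (4C−1)/(4C−4)+0.615/C = 1.2543; K_s = 1+0.5/C = 1.0839
F_a = (F_max−F_min)/2 = 842.5 N; F_m = (F_max+F_min)/2 = 1097.5 N
τ_a = K_W·8F_aD/(πd³) = 1.2543 × 118.25 = 148.32 MPa
τ_m = K_s·8F_mD/(πd³) = 1.0839 × 154.04 = 166.96 MPa
Goodman: 1/n_f = τ_a/S_se + τ_m/S_su = 148.32/416 + 166.96/901 = 0.35655 + 0.18531 = 0.54185
n_f = 1/0.54185 = 1.846

1.85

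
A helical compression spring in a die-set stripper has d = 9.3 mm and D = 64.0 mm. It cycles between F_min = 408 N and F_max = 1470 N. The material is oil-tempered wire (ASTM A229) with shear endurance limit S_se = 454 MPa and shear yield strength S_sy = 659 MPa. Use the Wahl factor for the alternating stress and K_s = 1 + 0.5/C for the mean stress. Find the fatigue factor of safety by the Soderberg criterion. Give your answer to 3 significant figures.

C = D/d = 64.0/9.3 = 6.8817; K_W = (4C−1)/(4C−4)+0.615/C = 1.2169; K_s = 1+0.5/C = 1.0727
F_a = (F_max−F_min)/2 = 531 N; F_m = (F_max+F_min)/2 = 939 N
τ_a = K_W·8F_aD/(πd³) = 1.2169 × 107.59 = 130.92 MPa
τ_m = K_s·8F_mD/(πd³) = 1.0727 × 190.26 = 204.08 MPa
Soderberg: 1/n_f = τ_a/S_se + τ_m/S_sy = 130.92/454 + 204.08/659 = 0.28838 + 0.30968 = 0.59805
n_f = 1/0.59805 = 1.672

1.67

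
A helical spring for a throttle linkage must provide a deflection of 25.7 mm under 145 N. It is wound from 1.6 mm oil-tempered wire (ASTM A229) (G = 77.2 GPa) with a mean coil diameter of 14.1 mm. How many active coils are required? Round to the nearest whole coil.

4

Required rate k = F/δ = 145/25.7 = 5.642 N/mm
N_a = Gd⁴/(8D³k) = (77.2×10³ × 1.6⁴)/(8 × 14.1³ × 5.642)
    = 505938 / 126527 = 3.999 → 4 coils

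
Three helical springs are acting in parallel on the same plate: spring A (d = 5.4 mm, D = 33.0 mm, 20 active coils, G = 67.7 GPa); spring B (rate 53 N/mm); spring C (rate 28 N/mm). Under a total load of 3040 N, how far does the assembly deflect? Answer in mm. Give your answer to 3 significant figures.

33.4 mm

k_A = Gd⁴/(8D³N_a) = (67.7×10³)(5.4⁴)/(8·33.0³·20) = 10.012 N/mm
Parallel: k_eq = 10.012 + 53 + 28 = 91.012 N/mm
δ = F/k_eq = 3040/91.012 = 33.402 mm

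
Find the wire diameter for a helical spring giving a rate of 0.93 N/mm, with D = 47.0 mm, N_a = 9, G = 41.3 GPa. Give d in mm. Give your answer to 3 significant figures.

3.60 mm

d = (8D³N_a·k / G)^(1/4) = (8·47.0³·9·0.93 / (41.3×10³))^0.25
  = (168.33)^0.25 = 3.6020 mm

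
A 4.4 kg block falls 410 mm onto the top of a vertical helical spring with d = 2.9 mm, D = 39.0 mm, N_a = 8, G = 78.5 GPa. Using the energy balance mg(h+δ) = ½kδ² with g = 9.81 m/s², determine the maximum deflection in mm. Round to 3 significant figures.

188 mm

k = Gd⁴/(8D³N_a) = (78.5×10³)(2.9⁴)/(8·39.0³·8) = 1.4625 N/mm
W = mg = 4.4 × 9.81 = 43.164 N
½kδ² − Wδ − Wh = 0 → δ = (W + √(W² + 2kWh))/k
δ = (43.164 + √(1863.1 + 51763.5))/1.4625 = (43.164 + 231.57)/1.4625 = 187.86 mm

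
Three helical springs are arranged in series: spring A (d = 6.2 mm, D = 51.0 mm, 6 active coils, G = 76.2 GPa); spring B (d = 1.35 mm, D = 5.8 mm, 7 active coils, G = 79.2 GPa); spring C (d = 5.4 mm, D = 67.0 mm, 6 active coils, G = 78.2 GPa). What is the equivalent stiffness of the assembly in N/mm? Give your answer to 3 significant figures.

3.17 N/mm

k_A = Gd⁴/(8D³N_a) = (76.2×10³)(6.2⁴)/(8·51.0³·6) = 17.684 N/mm
k_B = Gd⁴/(8D³N_a) = (79.2×10³)(1.35⁴)/(8·5.8³·7) = 24.076 N/mm
k_C = Gd⁴/(8D³N_a) = (78.2×10³)(5.4⁴)/(8·67.0³·6) = 4.6059 N/mm
Series: 1/k_eq = 1/17.684 + 1/24.076 + 1/4.6059 = 0.3152; k_eq = 3.1726 N/mm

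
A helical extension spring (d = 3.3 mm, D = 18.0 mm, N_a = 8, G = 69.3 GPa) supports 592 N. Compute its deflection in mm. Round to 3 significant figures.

26.9 mm

k = Gd⁴/(8D³N_a) = (69.3×10³)(3.3⁴)/(8·18.0³·8) = 22.019 N/mm
δ = F/k = 592 / 22.019 = 26.886 mm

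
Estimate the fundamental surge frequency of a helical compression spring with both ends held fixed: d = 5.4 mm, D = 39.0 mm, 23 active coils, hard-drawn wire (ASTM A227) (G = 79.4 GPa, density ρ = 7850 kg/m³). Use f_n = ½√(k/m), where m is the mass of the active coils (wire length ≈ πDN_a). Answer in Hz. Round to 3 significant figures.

k = Gd⁴/(8D³N_a) = (79.4×10³)(5.4⁴)/(8·39.0³·23) = 6.1856 N/mm = 6185.6 N/m
Wire length L = πDN_a = π·39.0·23 = 2818 mm
m = ρ·(πd²/4)·L = 7850 × 22.902×10⁻⁶ m² × 2.818 m = 0.50663 kg
f_n = ½√(k/m) = 0.5·√(6185.6/0.50663) = 0.5·√(12209) = 55.248 Hz

55.2 Hz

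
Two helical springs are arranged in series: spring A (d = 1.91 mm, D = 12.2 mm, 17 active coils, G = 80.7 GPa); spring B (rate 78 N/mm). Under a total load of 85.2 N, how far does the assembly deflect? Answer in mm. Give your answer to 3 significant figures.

k_A = Gd⁴/(8D³N_a) = (80.7×10³)(1.91⁴)/(8·12.2³·17) = 4.349 N/mm
Series: 1/k_eq = 1/4.349 + 1/78 = 0.24276; k_eq = 4.1193 N/mm
δ = F/k_eq = 85.2/4.1193 = 20.683 mm

20.7 mm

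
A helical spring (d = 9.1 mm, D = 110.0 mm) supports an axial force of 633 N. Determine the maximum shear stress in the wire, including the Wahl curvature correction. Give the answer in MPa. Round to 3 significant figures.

263 MPa

Spring index C = D/d = 110.0/9.1 = 12.0879
K_W = (4C−1)/(4C−4) + 0.615/C = 47.352/44.352 + 0.0509 = 1.1185
τ₀ = 8FD/(πd³) = 8·633·110.0/(π·9.1³) = 557040/2367.4 = 235.29 MPa
τ_max = K·τ₀ = 1.1185 × 235.29 = 263.18 MPa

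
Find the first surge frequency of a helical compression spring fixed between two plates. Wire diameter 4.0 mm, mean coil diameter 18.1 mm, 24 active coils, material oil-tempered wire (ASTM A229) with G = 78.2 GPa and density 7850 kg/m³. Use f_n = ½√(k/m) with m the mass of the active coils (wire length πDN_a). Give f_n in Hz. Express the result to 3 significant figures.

181 Hz

k = Gd⁴/(8D³N_a) = (78.2×10³)(4.0⁴)/(8·18.1³·24) = 17.584 N/mm = 17584 N/m
Wire length L = πDN_a = π·18.1·24 = 1364.7 mm
m = ρ·(πd²/4)·L = 7850 × 12.566×10⁻⁶ m² × 1.3647 m = 0.13462 kg
f_n = ½√(k/m) = 0.5·√(17584/0.13462) = 0.5·√(1.3061e+05) = 180.7 Hz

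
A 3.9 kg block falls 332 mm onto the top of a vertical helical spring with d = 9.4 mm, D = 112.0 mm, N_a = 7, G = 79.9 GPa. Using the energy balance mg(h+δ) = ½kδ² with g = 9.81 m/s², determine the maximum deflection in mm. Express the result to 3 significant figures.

61.6 mm

k = Gd⁴/(8D³N_a) = (79.9×10³)(9.4⁴)/(8·112.0³·7) = 7.929 N/mm
W = mg = 3.9 × 9.81 = 38.259 N
½kδ² − Wδ − Wh = 0 → δ = (W + √(W² + 2kWh))/k
δ = (38.259 + √(1463.8 + 201427))/7.929 = (38.259 + 450.43)/7.929 = 61.634 mm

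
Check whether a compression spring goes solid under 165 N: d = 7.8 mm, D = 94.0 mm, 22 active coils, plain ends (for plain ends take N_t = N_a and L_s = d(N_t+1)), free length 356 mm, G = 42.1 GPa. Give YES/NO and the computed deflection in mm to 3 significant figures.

k = Gd⁴/(8D³N_a) = (42.1×10³)(7.8⁴)/(8·94.0³·22) = 1.066 N/mm
N_t = 22; L_s = 7.8·23 = 179.4 mm; δ_solid = L₀ − L_s = 356 − 179.4 = 176.6 mm
δ = F/k = 165/1.066 = 154.78 mm
δ < δ_solid → spring does not go solid

NO, δ = 155 mm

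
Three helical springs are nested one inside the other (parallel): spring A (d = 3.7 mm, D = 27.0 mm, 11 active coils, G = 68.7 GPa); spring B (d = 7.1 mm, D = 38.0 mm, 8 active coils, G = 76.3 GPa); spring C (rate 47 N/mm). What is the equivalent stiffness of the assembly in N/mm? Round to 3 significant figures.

110 N/mm

k_A = Gd⁴/(8D³N_a) = (68.7×10³)(3.7⁴)/(8·27.0³·11) = 7.4334 N/mm
k_B = Gd⁴/(8D³N_a) = (76.3×10³)(7.1⁴)/(8·38.0³·8) = 55.211 N/mm
Parallel: k_eq = 7.4334 + 55.211 + 47 = 109.64 N/mm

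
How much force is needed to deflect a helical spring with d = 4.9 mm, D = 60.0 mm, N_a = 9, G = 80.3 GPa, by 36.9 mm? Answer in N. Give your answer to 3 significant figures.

110 N

k = Gd⁴/(8D³N_a) = (80.3×10³)(4.9⁴)/(8·60.0³·9) = 2.9766 N/mm
F = k·δ = 2.9766 × 36.9 = 109.83 N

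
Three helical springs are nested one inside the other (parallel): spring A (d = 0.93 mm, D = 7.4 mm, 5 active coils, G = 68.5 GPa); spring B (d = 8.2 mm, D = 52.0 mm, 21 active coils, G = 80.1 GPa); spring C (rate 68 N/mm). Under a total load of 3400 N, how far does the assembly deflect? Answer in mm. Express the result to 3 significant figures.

39.3 mm

k_A = Gd⁴/(8D³N_a) = (68.5×10³)(0.93⁴)/(8·7.4³·5) = 3.1613 N/mm
k_B = Gd⁴/(8D³N_a) = (80.1×10³)(8.2⁴)/(8·52.0³·21) = 15.331 N/mm
Parallel: k_eq = 3.1613 + 15.331 + 68 = 86.492 N/mm
δ = F/k_eq = 3400/86.492 = 39.31 mm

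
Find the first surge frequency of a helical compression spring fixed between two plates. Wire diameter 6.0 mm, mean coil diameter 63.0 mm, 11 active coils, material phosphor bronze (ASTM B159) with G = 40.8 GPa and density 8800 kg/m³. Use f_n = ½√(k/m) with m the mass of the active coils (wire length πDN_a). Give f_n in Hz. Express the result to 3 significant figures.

k = Gd⁴/(8D³N_a) = (40.8×10³)(6.0⁴)/(8·63.0³·11) = 2.403 N/mm = 2403 N/m
Wire length L = πDN_a = π·63.0·11 = 2177.1 mm
m = ρ·(πd²/4)·L = 8800 × 28.274×10⁻⁶ m² × 2.1771 m = 0.5417 kg
f_n = ½√(k/m) = 0.5·√(2403/0.5417) = 0.5·√(4436.1) = 33.302 Hz

33.3 Hz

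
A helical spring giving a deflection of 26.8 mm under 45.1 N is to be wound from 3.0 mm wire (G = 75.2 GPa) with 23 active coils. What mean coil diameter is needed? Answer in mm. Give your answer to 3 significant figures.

Required rate k = F/δ = 45.1/26.8 = 1.6828 N/mm
D = (Gd⁴/(8N_a·k))^(1/3) = (75.2×10³·3.0⁴/(8·23·1.6828))^(1/3)
  = (19671.8)^(1/3) = 26.9949 mm

27.0 mm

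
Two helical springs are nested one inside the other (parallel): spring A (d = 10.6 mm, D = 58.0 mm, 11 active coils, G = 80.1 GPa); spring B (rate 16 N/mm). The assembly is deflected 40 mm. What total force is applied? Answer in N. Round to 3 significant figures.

k_A = Gd⁴/(8D³N_a) = (80.1×10³)(10.6⁴)/(8·58.0³·11) = 58.896 N/mm
Parallel: k_eq = 58.896 + 16 = 74.896 N/mm
F = k_eq·δ = 74.896·40 = 2995.9 N

3000 N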